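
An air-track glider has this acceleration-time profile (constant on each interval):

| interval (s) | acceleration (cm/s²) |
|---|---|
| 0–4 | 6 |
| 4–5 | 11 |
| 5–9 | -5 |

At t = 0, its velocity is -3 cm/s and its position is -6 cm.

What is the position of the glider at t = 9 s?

144.5 cm

On each constant-a segment, Δv = aΔt and Δx = v₀Δt + ½aΔt²; chain segment to segment.
0–4 s: v starts -3 cm/s; Δx = -3·4 + ½·6·4² = 36 cm; v ends 21 cm/s.
4–5 s: v starts 21 cm/s; Δx = 21·1 + ½·11·1² = 26.5 cm; v ends 32 cm/s.
5–9 s: v starts 32 cm/s; Δx = 32·4 + ½·-5·4² = 88 cm; v ends 12 cm/s.
x(9) = -6 + Σ Δx = 144.5 cm.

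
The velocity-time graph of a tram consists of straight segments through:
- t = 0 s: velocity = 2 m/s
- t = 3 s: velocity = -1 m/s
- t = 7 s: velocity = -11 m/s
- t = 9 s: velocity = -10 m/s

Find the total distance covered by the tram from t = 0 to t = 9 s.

47.5 m

Distance (not displacement) is the total path length: add the absolute areas under v-t.
0–3 s: v = 0 at t = 2 s; triangle areas 2 + 0.5 = 2.5 m
3–7 s: |½(-1 + -11)(4)| = 24 m
7–9 s: |½(-11 + -10)(2)| = 21 m
Total distance = 47.5 m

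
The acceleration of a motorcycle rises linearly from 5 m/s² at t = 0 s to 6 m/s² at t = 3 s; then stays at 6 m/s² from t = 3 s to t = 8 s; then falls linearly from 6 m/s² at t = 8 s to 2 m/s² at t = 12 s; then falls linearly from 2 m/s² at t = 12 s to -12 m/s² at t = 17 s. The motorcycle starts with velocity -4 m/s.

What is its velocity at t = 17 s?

Δv equals the area under the a-t graph; then v = v₀ + Δv.
0–3 s: ½(5 + 6)(3) = 16.5 m/s
3–8 s: 6 × 5 = 30 m/s
8–12 s: ½(6 + 2)(4) = 16 m/s
12–17 s: ½(2 + -12)(5) = -25 m/s
Δv = 37.5 m/s, so v(17) = -4 + (37.5) = 33.5 m/s.

33.5 m/s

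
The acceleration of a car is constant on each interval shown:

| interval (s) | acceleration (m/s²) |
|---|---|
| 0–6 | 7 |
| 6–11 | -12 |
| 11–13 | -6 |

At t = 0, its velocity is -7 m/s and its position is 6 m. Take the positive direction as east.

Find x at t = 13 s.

On each constant-a segment, Δv = aΔt and Δx = v₀Δt + ½aΔt²; chain segment to segment.
0–6 s: v starts -7 m/s; Δx = -7·6 + ½·7·6² = 84 m; v ends 35 m/s.
6–11 s: v starts 35 m/s; Δx = 35·5 + ½·-12·5² = 25 m; v ends -25 m/s.
11–13 s: v starts -25 m/s; Δx = -25·2 + ½·-6·2² = -62 m; v ends -37 m/s.
x(13) = 6 + Σ Δx = 53 m.

53 m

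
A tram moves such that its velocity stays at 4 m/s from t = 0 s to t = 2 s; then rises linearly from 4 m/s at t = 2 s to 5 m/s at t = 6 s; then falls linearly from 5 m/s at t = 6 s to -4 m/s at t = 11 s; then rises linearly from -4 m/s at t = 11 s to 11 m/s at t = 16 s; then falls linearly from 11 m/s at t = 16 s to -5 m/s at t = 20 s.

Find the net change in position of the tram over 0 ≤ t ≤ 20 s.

58 m

Net displacement equals the area under the velocity-time graph (areas below the axis count negative).
0–2 s: 4 × 2 = 8 m
2–6 s: ½(4 + 5)(4) = 18 m
6–11 s: ½(5 + -4)(5) = 2.5 m
11–16 s: ½(-4 + 11)(5) = 17.5 m
16–20 s: ½(11 + -5)(4) = 12 m
Net displacement = 58 m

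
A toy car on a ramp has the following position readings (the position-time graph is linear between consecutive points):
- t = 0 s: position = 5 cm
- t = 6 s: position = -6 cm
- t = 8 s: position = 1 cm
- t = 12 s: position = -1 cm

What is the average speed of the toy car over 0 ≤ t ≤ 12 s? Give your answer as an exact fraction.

Average speed = (total path length)/(elapsed time); on a piecewise-linear x-t graph the path length is Σ|Δx|.
0–6 s: |Δx| = |-6 − 5| = 11 cm
6–8 s: |Δx| = |1 − -6| = 7 cm
8–12 s: |Δx| = |-1 − 1| = 2 cm
Total path = 20 cm; average speed = 20/12 = 5/3 cm/s.

5/3 cm/s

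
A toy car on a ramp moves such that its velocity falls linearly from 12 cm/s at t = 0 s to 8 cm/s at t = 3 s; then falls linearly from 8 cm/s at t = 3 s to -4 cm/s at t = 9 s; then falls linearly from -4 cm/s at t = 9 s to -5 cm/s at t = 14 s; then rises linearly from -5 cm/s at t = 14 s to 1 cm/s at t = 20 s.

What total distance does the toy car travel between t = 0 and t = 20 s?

Distance (not displacement) is the total path length: add the absolute areas under v-t.
0–3 s: |½(12 + 8)(3)| = 30 cm
3–9 s: v = 0 at t = 7 s; triangle areas 16 + 4 = 20 cm
9–14 s: |½(-4 + -5)(5)| = 22.5 cm
14–20 s: v = 0 at t = 19 s; triangle areas 12.5 + 0.5 = 13 cm
Total distance = 85.5 cm

85.5 cm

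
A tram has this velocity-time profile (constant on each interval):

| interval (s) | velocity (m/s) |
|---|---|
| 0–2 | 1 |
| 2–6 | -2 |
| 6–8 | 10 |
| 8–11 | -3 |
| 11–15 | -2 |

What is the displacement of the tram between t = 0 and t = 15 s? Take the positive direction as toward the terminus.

-3 m

Displacement is the signed area under the v-t curve.
0–2 s: 1 × 2 = 2 m
2–6 s: -2 × 4 = -8 m
6–8 s: 10 × 2 = 20 m
8–11 s: -3 × 3 = -9 m
11–15 s: -2 × 4 = -8 m
Net displacement = -3 m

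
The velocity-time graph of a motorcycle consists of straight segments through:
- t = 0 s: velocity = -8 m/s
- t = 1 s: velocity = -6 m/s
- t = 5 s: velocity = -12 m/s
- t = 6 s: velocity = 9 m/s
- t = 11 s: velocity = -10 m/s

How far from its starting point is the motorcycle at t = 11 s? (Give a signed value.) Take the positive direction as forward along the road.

-47 m

Net displacement equals the area under the velocity-time graph (areas below the axis count negative).
0–1 s: ½(-8 + -6)(1) = -7 m
1–5 s: ½(-6 + -12)(4) = -36 m
5–6 s: ½(-12 + 9)(1) = -1.5 m
6–11 s: ½(9 + -10)(5) = -2.5 m
Net displacement = -47 m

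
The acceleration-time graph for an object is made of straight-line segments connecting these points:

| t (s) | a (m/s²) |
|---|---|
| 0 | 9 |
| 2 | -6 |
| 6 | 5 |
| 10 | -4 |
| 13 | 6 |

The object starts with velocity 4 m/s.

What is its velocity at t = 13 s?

10 m/s

Δv equals the area under the a-t graph; then v = v₀ + Δv.
0–2 s: ½(9 + -6)(2) = 3 m/s
2–6 s: ½(-6 + 5)(4) = -2 m/s
6–10 s: ½(5 + -4)(4) = 2 m/s
10–13 s: ½(-4 + 6)(3) = 3 m/s
Δv = 6 m/s, so v(13) = 4 + (6) = 10 m/s.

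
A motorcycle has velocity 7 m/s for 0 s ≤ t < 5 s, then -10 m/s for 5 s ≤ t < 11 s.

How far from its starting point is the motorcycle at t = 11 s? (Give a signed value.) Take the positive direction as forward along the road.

Net displacement equals the area under the velocity-time graph (areas below the axis count negative).
0–5 s: 7 × 5 = 35 m
5–11 s: -10 × 6 = -60 m
Net displacement = -25 m

-25 m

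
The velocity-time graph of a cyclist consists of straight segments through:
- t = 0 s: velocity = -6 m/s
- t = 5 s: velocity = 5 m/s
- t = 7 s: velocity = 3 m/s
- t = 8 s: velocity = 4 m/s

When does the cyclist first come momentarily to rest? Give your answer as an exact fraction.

v changes sign on 0–5 s (from -6 to 5); the graph is linear there, so v = 0 at t = 0 + (6)·(5 − 0)/(5 − -6) = 30/11 s.

t = 30/11 s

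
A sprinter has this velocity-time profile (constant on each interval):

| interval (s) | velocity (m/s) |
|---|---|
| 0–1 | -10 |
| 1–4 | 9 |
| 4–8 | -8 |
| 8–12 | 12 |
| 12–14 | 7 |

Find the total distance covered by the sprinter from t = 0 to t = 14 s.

131 m

Distance (not displacement) is the total path length: add the absolute areas under v-t.
0–1 s: |-10| × 1 = 10 m
1–4 s: |9| × 3 = 27 m
4–8 s: |-8| × 4 = 32 m
8–12 s: |12| × 4 = 48 m
12–14 s: |7| × 2 = 14 m
Total distance = 131 m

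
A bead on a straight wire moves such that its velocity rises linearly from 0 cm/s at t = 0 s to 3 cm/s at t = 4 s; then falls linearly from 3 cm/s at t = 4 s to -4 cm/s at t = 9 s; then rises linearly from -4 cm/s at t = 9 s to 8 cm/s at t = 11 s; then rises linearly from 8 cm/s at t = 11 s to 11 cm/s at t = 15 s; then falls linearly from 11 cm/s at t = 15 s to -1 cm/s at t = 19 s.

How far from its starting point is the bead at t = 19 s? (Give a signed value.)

65.5 cm

Net displacement equals the area under the velocity-time graph (areas below the axis count negative).
0–4 s: ½(0 + 3)(4) = 6 cm
4–9 s: ½(3 + -4)(5) = -2.5 cm
9–11 s: ½(-4 + 8)(2) = 4 cm
11–15 s: ½(8 + 11)(4) = 38 cm
15–19 s: ½(11 + -1)(4) = 20 cm
Net displacement = 65.5 cm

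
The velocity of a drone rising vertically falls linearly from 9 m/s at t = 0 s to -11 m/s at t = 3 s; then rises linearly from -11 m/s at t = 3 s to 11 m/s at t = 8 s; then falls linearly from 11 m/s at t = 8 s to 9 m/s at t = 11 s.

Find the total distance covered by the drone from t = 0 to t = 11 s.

72.65 m

Distance (not displacement) is the total path length: add the absolute areas under v-t.
0–3 s: v = 0 at t = 1.35 s; triangle areas 6.075 + 9.075 = 15.15 m
3–8 s: v = 0 at t = 5.5 s; triangle areas 13.75 + 13.75 = 27.5 m
8–11 s: |½(11 + 9)(3)| = 30 m
Total distance = 72.65 m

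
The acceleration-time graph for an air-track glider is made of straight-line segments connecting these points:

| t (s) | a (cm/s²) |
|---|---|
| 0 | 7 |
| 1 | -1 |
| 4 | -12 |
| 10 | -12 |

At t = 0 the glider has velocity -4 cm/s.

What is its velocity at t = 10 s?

-92.5 cm/s

Δv equals the area under the a-t graph; then v = v₀ + Δv.
0–1 s: ½(7 + -1)(1) = 3 cm/s
1–4 s: ½(-1 + -12)(3) = -19.5 cm/s
4–10 s: -12 × 6 = -72 cm/s
Δv = -88.5 cm/s, so v(10) = -4 + (-88.5) = -92.5 cm/s.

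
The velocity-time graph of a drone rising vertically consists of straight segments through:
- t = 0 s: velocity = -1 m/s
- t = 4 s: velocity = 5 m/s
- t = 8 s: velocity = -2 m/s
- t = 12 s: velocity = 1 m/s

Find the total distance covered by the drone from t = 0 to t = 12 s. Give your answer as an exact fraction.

142/7 m

Distance (not displacement) is the total path length: add the absolute areas under v-t.
0–4 s: v = 0 at t = 2/3 s; triangle areas 1/3 + 25/3 = 26/3 m
4–8 s: v = 0 at t = 48/7 s; triangle areas 50/7 + 8/7 = 58/7 m
8–12 s: v = 0 at t = 32/3 s; triangle areas 8/3 + 2/3 = 10/3 m
Total distance = 142/7 m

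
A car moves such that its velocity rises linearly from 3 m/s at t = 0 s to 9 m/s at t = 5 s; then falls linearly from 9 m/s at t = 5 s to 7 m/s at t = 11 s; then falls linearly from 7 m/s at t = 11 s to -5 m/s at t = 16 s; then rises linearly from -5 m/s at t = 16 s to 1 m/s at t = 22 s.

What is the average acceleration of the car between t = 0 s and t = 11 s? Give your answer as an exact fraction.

Average acceleration = Δv/Δt = (7 − 3)/(11 − 0) = 4/11 m/s².

4/11 m/s²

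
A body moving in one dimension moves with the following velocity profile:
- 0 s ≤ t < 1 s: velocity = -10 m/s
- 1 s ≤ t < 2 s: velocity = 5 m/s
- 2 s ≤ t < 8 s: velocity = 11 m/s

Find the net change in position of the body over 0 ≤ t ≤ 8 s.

Net displacement equals the area under the velocity-time graph (areas below the axis count negative).
0–1 s: -10 × 1 = -10 m
1–2 s: 5 × 1 = 5 m
2–8 s: 11 × 6 = 66 m
Net displacement = 61 m

61 m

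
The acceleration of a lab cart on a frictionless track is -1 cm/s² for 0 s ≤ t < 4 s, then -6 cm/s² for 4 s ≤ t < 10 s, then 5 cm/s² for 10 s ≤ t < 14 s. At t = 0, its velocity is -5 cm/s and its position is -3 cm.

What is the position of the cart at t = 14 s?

On each constant-a segment, Δv = aΔt and Δx = v₀Δt + ½aΔt²; chain segment to segment.
0–4 s: v starts -5 cm/s; Δx = -5·4 + ½·-1·4² = -28 cm; v ends -9 cm/s.
4–10 s: v starts -9 cm/s; Δx = -9·6 + ½·-6·6² = -162 cm; v ends -45 cm/s.
10–14 s: v starts -45 cm/s; Δx = -45·4 + ½·5·4² = -140 cm; v ends -25 cm/s.
x(14) = -3 + Σ Δx = -333 cm.

-333 cm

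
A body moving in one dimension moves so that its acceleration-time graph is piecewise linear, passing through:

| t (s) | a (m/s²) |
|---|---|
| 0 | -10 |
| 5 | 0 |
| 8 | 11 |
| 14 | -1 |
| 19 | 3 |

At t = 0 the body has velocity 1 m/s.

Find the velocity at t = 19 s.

Δv equals the area under the a-t graph; then v = v₀ + Δv.
0–5 s: ½(-10 + 0)(5) = -25 m/s
5–8 s: ½(0 + 11)(3) = 16.5 m/s
8–14 s: ½(11 + -1)(6) = 30 m/s
14–19 s: ½(-1 + 3)(5) = 5 m/s
Δv = 26.5 m/s, so v(19) = 1 + (26.5) = 27.5 m/s.

27.5 m/s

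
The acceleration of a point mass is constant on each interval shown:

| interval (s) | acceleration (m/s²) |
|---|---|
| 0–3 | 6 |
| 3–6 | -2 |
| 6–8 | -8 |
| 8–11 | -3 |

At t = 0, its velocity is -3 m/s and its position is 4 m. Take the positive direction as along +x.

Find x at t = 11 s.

On each constant-a segment, Δv = aΔt and Δx = v₀Δt + ½aΔt²; chain segment to segment.
0–3 s: v starts -3 m/s; Δx = -3·3 + ½·6·3² = 18 m; v ends 15 m/s.
3–6 s: v starts 15 m/s; Δx = 15·3 + ½·-2·3² = 36 m; v ends 9 m/s.
6–8 s: v starts 9 m/s; Δx = 9·2 + ½·-8·2² = 2 m; v ends -7 m/s.
8–11 s: v starts -7 m/s; Δx = -7·3 + ½·-3·3² = -34.5 m; v ends -16 m/s.
x(11) = 4 + Σ Δx = 25.5 m.

25.5 m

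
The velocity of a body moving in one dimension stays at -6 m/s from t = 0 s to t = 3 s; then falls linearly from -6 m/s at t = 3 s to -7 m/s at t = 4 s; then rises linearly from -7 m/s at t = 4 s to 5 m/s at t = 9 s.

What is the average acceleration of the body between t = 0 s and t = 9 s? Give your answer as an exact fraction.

11/9 m/s²

Average acceleration = Δv/Δt = (5 − -6)/(9 − 0) = 11/9 m/s².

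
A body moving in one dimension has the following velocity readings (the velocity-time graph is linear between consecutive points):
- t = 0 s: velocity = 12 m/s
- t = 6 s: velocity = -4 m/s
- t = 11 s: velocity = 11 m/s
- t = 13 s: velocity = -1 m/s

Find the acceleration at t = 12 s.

Acceleration is the slope of the v-t graph on 11–13 s: (-1 − 11)/(13 − 11) = -6 m/s².

-6 m/s²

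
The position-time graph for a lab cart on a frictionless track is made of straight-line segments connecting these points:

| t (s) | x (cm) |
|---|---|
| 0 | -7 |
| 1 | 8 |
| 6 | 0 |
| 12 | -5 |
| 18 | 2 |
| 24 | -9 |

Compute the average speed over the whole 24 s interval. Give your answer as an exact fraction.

Average speed = (total path length)/(elapsed time); on a piecewise-linear x-t graph the path length is Σ|Δx|.
0–1 s: |Δx| = |8 − -7| = 15 cm
1–6 s: |Δx| = |0 − 8| = 8 cm
6–12 s: |Δx| = |-5 − 0| = 5 cm
12–18 s: |Δx| = |2 − -5| = 7 cm
18–24 s: |Δx| = |-9 − 2| = 11 cm
Total path = 46 cm; average speed = 46/24 = 23/12 cm/s.

23/12 cm/s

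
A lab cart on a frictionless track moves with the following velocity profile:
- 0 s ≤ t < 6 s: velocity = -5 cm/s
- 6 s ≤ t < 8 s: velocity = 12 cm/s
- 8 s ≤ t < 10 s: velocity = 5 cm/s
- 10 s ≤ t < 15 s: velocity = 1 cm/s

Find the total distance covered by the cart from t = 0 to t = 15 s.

Distance (not displacement) is the total path length: add the absolute areas under v-t.
0–6 s: |-5| × 6 = 30 cm
6–8 s: |12| × 2 = 24 cm
8–10 s: |5| × 2 = 10 cm
10–15 s: |1| × 5 = 5 cm
Total distance = 69 cm

69 cm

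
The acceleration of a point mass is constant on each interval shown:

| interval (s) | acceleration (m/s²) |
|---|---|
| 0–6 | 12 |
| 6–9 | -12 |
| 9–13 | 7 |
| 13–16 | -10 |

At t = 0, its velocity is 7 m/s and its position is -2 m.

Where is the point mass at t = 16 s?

835 m

On each constant-a segment, Δv = aΔt and Δx = v₀Δt + ½aΔt²; chain segment to segment.
0–6 s: v starts 7 m/s; Δx = 7·6 + ½·12·6² = 258 m; v ends 79 m/s.
6–9 s: v starts 79 m/s; Δx = 79·3 + ½·-12·3² = 183 m; v ends 43 m/s.
9–13 s: v starts 43 m/s; Δx = 43·4 + ½·7·4² = 228 m; v ends 71 m/s.
13–16 s: v starts 71 m/s; Δx = 71·3 + ½·-10·3² = 168 m; v ends 41 m/s.
x(16) = -2 + Σ Δx = 835 m.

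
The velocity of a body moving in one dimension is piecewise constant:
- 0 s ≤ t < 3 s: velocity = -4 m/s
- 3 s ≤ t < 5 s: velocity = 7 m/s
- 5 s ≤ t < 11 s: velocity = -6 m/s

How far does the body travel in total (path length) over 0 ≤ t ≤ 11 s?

62 m

Distance (not displacement) is the total path length: add the absolute areas under v-t.
0–3 s: |-4| × 3 = 12 m
3–5 s: |7| × 2 = 14 m
5–11 s: |-6| × 6 = 36 m
Total distance = 62 m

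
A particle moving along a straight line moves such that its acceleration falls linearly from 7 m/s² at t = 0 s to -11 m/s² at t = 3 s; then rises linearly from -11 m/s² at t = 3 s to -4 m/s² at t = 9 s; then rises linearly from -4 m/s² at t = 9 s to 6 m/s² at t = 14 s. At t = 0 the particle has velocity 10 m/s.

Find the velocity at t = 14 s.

Δv equals the area under the a-t graph; then v = v₀ + Δv.
0–3 s: ½(7 + -11)(3) = -6 m/s
3–9 s: ½(-11 + -4)(6) = -45 m/s
9–14 s: ½(-4 + 6)(5) = 5 m/s
Δv = -46 m/s, so v(14) = 10 + (-46) = -36 m/s.

-36 m/s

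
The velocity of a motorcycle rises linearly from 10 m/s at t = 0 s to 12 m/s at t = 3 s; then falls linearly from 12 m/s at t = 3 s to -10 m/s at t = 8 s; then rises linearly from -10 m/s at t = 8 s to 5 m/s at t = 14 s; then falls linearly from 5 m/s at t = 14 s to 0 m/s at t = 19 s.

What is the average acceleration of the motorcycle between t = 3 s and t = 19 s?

-0.75 m/s²

Average acceleration = Δv/Δt = (0 − 12)/(19 − 3) = -0.75 m/s².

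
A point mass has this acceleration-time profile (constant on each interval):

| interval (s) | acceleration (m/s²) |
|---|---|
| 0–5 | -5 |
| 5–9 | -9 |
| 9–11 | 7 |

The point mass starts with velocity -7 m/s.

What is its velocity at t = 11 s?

Δv equals the area under the a-t graph; then v = v₀ + Δv.
0–5 s: -5 × 5 = -25 m/s
5–9 s: -9 × 4 = -36 m/s
9–11 s: 7 × 2 = 14 m/s
Δv = -47 m/s, so v(11) = -7 + (-47) = -54 m/s.

-54 m/s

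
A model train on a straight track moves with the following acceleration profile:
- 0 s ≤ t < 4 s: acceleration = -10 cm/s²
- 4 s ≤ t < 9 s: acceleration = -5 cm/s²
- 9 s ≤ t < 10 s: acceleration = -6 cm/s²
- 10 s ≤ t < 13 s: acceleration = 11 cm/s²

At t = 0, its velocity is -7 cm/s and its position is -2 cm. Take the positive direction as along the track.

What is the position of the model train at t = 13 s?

-667 cm

On each constant-a segment, Δv = aΔt and Δx = v₀Δt + ½aΔt²; chain segment to segment.
0–4 s: v starts -7 cm/s; Δx = -7·4 + ½·-10·4² = -108 cm; v ends -47 cm/s.
4–9 s: v starts -47 cm/s; Δx = -47·5 + ½·-5·5² = -297.5 cm; v ends -72 cm/s.
9–10 s: v starts -72 cm/s; Δx = -72·1 + ½·-6·1² = -75 cm; v ends -78 cm/s.
10–13 s: v starts -78 cm/s; Δx = -78·3 + ½·11·3² = -184.5 cm; v ends -45 cm/s.
x(13) = -2 + Σ Δx = -667 cm.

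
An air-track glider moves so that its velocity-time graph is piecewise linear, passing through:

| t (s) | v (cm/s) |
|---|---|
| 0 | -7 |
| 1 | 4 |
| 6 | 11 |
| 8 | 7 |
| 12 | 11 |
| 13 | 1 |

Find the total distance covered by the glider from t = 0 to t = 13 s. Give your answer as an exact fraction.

1105/11 cm

Distance (not displacement) is the total path length: add the absolute areas under v-t.
0–1 s: v = 0 at t = 7/11 s; triangle areas 49/22 + 8/11 = 65/22 cm
1–6 s: |½(4 + 11)(5)| = 37.5 cm
6–8 s: |½(11 + 7)(2)| = 18 cm
8–12 s: |½(7 + 11)(4)| = 36 cm
12–13 s: |½(11 + 1)(1)| = 6 cm
Total distance = 1105/11 cm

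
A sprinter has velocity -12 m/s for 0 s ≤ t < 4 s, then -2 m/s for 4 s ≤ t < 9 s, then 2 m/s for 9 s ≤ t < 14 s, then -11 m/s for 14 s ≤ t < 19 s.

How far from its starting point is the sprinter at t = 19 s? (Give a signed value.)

Displacement is the signed area under the v-t curve.
0–4 s: -12 × 4 = -48 m
4–9 s: -2 × 5 = -10 m
9–14 s: 2 × 5 = 10 m
14–19 s: -11 × 5 = -55 m
Net displacement = -103 m

-103 m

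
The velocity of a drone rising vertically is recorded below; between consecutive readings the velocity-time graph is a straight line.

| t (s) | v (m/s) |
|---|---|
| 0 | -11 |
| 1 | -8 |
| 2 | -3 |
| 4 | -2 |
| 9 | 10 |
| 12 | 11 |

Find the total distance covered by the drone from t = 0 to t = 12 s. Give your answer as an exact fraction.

439/6 m

Total distance travelled is ∫|v| dt — sum the magnitudes of each area piece.
0–1 s: |½(-11 + -8)(1)| = 9.5 m
1–2 s: |½(-8 + -3)(1)| = 5.5 m
2–4 s: |½(-3 + -2)(2)| = 5 m
4–9 s: v = 0 at t = 29/6 s; triangle areas 5/6 + 125/6 = 65/3 m
9–12 s: |½(10 + 11)(3)| = 31.5 m
Total distance = 439/6 m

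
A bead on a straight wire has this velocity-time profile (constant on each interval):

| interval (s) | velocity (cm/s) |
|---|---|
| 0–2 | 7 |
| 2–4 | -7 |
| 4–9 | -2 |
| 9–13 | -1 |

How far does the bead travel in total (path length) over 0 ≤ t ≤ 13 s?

Distance (not displacement) is the total path length: add the absolute areas under v-t.
0–2 s: |7| × 2 = 14 cm
2–4 s: |-7| × 2 = 14 cm
4–9 s: |-2| × 5 = 10 cm
9–13 s: |-1| × 4 = 4 cm
Total distance = 42 cm

42 cm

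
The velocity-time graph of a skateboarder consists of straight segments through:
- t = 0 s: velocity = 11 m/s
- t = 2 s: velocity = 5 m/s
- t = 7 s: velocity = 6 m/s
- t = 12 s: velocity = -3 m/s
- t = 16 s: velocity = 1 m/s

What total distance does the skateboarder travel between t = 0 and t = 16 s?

Distance (not displacement) is the total path length: add the absolute areas under v-t.
0–2 s: |½(11 + 5)(2)| = 16 m
2–7 s: |½(5 + 6)(5)| = 27.5 m
7–12 s: v = 0 at t = 31/3 s; triangle areas 10 + 2.5 = 12.5 m
12–16 s: v = 0 at t = 15 s; triangle areas 4.5 + 0.5 = 5 m
Total distance = 61 m

61 m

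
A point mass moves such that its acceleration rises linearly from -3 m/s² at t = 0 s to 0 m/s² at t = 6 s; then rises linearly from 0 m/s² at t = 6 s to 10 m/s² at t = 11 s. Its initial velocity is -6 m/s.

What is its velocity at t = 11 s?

10 m/s

Δv equals the area under the a-t graph; then v = v₀ + Δv.
0–6 s: ½(-3 + 0)(6) = -9 m/s
6–11 s: ½(0 + 10)(5) = 25 m/s
Δv = 16 m/s, so v(11) = -6 + (16) = 10 m/s.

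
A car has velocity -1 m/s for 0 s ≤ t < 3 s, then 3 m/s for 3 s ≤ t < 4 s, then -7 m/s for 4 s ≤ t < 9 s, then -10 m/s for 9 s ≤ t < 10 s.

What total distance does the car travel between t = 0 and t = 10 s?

Distance (not displacement) is the total path length: add the absolute areas under v-t.
0–3 s: |-1| × 3 = 3 m
3–4 s: |3| × 1 = 3 m
4–9 s: |-7| × 5 = 35 m
9–10 s: |-10| × 1 = 10 m
Total distance = 51 m

51 m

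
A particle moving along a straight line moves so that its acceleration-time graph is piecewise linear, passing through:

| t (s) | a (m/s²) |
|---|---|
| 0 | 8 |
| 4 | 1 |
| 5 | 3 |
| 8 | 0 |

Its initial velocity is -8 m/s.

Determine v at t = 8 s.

Δv equals the area under the a-t graph; then v = v₀ + Δv.
0–4 s: ½(8 + 1)(4) = 18 m/s
4–5 s: ½(1 + 3)(1) = 2 m/s
5–8 s: ½(3 + 0)(3) = 4.5 m/s
Δv = 24.5 m/s, so v(8) = -8 + (24.5) = 16.5 m/s.

16.5 m/s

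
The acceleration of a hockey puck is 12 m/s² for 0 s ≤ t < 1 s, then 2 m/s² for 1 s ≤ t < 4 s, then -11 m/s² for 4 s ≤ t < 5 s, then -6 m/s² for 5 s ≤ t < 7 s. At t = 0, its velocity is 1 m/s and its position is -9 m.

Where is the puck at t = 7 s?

On each constant-a segment, Δv = aΔt and Δx = v₀Δt + ½aΔt²; chain segment to segment.
0–1 s: v starts 1 m/s; Δx = 1·1 + ½·12·1² = 7 m; v ends 13 m/s.
1–4 s: v starts 13 m/s; Δx = 13·3 + ½·2·3² = 48 m; v ends 19 m/s.
4–5 s: v starts 19 m/s; Δx = 19·1 + ½·-11·1² = 13.5 m; v ends 8 m/s.
5–7 s: v starts 8 m/s; Δx = 8·2 + ½·-6·2² = 4 m; v ends -4 m/s.
x(7) = -9 + Σ Δx = 63.5 m.

63.5 m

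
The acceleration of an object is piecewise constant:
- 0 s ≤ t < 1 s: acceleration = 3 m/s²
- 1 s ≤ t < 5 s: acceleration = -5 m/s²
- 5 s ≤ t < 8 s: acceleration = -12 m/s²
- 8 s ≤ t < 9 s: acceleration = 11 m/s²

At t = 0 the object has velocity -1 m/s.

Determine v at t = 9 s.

Δv equals the area under the a-t graph; then v = v₀ + Δv.
0–1 s: 3 × 1 = 3 m/s
1–5 s: -5 × 4 = -20 m/s
5–8 s: -12 × 3 = -36 m/s
8–9 s: 11 × 1 = 11 m/s
Δv = -42 m/s, so v(9) = -1 + (-42) = -43 m/s.

-43 m/s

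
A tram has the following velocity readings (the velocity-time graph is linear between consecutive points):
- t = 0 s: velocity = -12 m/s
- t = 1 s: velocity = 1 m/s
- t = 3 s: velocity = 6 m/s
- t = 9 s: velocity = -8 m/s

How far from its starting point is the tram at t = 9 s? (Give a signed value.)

-4.5 m

Net displacement equals the area under the velocity-time graph (areas below the axis count negative).
0–1 s: ½(-12 + 1)(1) = -5.5 m
1–3 s: ½(1 + 6)(2) = 7 m
3–9 s: ½(6 + -8)(6) = -6 m
Net displacement = -4.5 m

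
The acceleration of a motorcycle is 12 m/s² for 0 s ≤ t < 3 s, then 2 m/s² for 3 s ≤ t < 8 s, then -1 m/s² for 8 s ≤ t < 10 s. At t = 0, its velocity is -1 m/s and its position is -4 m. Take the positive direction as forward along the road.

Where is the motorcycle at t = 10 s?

335 m

On each constant-a segment, Δv = aΔt and Δx = v₀Δt + ½aΔt²; chain segment to segment.
0–3 s: v starts -1 m/s; Δx = -1·3 + ½·12·3² = 51 m; v ends 35 m/s.
3–8 s: v starts 35 m/s; Δx = 35·5 + ½·2·5² = 200 m; v ends 45 m/s.
8–10 s: v starts 45 m/s; Δx = 45·2 + ½·-1·2² = 88 m; v ends 43 m/s.
x(10) = -4 + Σ Δx = 335 m.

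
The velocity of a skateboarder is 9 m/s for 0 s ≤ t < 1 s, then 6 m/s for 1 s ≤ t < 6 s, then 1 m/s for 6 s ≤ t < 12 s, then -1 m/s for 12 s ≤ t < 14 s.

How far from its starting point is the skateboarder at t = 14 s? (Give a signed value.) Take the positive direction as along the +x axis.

Net displacement equals the area under the velocity-time graph (areas below the axis count negative).
0–1 s: 9 × 1 = 9 m
1–6 s: 6 × 5 = 30 m
6–12 s: 1 × 6 = 6 m
12–14 s: -1 × 2 = -2 m
Net displacement = 43 m

43 m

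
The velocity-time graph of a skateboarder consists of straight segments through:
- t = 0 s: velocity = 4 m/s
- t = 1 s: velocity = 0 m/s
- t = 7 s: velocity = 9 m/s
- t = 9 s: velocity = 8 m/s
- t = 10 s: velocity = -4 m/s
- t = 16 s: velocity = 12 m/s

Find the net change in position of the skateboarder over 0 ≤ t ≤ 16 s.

Displacement is the signed area under the v-t curve.
0–1 s: ½(4 + 0)(1) = 2 m
1–7 s: ½(0 + 9)(6) = 27 m
7–9 s: ½(9 + 8)(2) = 17 m
9–10 s: ½(8 + -4)(1) = 2 m
10–16 s: ½(-4 + 12)(6) = 24 m
Net displacement = 72 m

72 m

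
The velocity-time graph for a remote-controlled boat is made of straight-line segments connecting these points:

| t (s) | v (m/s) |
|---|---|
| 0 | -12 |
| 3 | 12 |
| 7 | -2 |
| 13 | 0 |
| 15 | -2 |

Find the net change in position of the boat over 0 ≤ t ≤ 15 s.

12 m

Net displacement equals the area under the velocity-time graph (areas below the axis count negative).
0–3 s: ½(-12 + 12)(3) = 0 m
3–7 s: ½(12 + -2)(4) = 20 m
7–13 s: ½(-2 + 0)(6) = -6 m
13–15 s: ½(0 + -2)(2) = -2 m
Net displacement = 12 m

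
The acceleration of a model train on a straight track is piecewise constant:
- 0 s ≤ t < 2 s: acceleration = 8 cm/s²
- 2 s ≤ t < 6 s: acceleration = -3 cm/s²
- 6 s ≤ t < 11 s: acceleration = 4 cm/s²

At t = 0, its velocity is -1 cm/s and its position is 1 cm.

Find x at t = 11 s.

On each constant-a segment, Δv = aΔt and Δx = v₀Δt + ½aΔt²; chain segment to segment.
0–2 s: v starts -1 cm/s; Δx = -1·2 + ½·8·2² = 14 cm; v ends 15 cm/s.
2–6 s: v starts 15 cm/s; Δx = 15·4 + ½·-3·4² = 36 cm; v ends 3 cm/s.
6–11 s: v starts 3 cm/s; Δx = 3·5 + ½·4·5² = 65 cm; v ends 23 cm/s.
x(11) = 1 + Σ Δx = 116 cm.

116 cm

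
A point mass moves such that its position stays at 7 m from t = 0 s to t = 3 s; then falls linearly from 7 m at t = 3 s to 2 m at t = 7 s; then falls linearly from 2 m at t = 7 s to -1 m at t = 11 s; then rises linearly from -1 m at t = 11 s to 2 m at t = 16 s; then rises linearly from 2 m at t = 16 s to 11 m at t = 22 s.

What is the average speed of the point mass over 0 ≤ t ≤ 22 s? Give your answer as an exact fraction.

Average speed = (total path length)/(elapsed time); on a piecewise-linear x-t graph the path length is Σ|Δx|.
0–3 s: |Δx| = |7 − 7| = 0 m
3–7 s: |Δx| = |2 − 7| = 5 m
7–11 s: |Δx| = |-1 − 2| = 3 m
11–16 s: |Δx| = |2 − -1| = 3 m
16–22 s: |Δx| = |11 − 2| = 9 m
Total path = 20 m; average speed = 20/22 = 10/11 m/s.

10/11 m/s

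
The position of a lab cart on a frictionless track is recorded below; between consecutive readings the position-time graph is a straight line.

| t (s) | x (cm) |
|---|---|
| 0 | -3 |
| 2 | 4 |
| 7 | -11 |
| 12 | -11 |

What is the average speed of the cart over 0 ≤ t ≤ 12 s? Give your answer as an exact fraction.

11/6 cm/s

Average speed = (total path length)/(elapsed time); on a piecewise-linear x-t graph the path length is Σ|Δx|.
0–2 s: |Δx| = |4 − -3| = 7 cm
2–7 s: |Δx| = |-11 − 4| = 15 cm
7–12 s: |Δx| = |-11 − -11| = 0 cm
Total path = 22 cm; average speed = 22/12 = 11/6 cm/s.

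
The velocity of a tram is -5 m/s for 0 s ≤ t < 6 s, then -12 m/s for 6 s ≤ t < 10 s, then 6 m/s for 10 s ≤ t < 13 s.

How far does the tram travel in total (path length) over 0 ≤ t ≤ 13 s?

96 m

Total distance travelled is ∫|v| dt — sum the magnitudes of each area piece.
0–6 s: |-5| × 6 = 30 m
6–10 s: |-12| × 4 = 48 m
10–13 s: |6| × 3 = 18 m
Total distance = 96 m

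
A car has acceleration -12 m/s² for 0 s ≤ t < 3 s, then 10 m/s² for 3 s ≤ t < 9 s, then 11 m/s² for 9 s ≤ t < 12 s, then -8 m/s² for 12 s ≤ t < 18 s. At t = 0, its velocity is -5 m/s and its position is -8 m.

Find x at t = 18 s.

On each constant-a segment, Δv = aΔt and Δx = v₀Δt + ½aΔt²; chain segment to segment.
0–3 s: v starts -5 m/s; Δx = -5·3 + ½·-12·3² = -69 m; v ends -41 m/s.
3–9 s: v starts -41 m/s; Δx = -41·6 + ½·10·6² = -66 m; v ends 19 m/s.
9–12 s: v starts 19 m/s; Δx = 19·3 + ½·11·3² = 106.5 m; v ends 52 m/s.
12–18 s: v starts 52 m/s; Δx = 52·6 + ½·-8·6² = 168 m; v ends 4 m/s.
x(18) = -8 + Σ Δx = 131.5 m.

131.5 m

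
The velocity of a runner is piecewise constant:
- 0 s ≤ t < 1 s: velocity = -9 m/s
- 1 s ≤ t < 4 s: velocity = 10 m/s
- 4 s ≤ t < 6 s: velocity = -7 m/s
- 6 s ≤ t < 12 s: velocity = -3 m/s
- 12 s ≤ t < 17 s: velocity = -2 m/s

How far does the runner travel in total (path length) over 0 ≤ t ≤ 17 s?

81 m

Total distance travelled is ∫|v| dt — sum the magnitudes of each area piece.
0–1 s: |-9| × 1 = 9 m
1–4 s: |10| × 3 = 30 m
4–6 s: |-7| × 2 = 14 m
6–12 s: |-3| × 6 = 18 m
12–17 s: |-2| × 5 = 10 m
Total distance = 81 m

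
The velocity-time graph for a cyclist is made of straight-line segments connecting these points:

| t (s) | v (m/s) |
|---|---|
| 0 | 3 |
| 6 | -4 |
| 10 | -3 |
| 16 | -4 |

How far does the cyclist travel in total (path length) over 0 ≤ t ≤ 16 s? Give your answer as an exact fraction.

320/7 m

Distance (not displacement) is the total path length: add the absolute areas under v-t.
0–6 s: v = 0 at t = 18/7 s; triangle areas 27/7 + 48/7 = 75/7 m
6–10 s: |½(-4 + -3)(4)| = 14 m
10–16 s: |½(-3 + -4)(6)| = 21 m
Total distance = 320/7 m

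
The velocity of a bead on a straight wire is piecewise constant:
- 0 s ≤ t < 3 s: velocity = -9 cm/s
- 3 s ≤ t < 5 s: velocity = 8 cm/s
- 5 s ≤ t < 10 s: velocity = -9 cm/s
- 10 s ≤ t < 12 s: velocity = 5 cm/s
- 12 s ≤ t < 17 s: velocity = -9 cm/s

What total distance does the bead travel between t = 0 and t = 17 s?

Distance (not displacement) is the total path length: add the absolute areas under v-t.
0–3 s: |-9| × 3 = 27 cm
3–5 s: |8| × 2 = 16 cm
5–10 s: |-9| × 5 = 45 cm
10–12 s: |5| × 2 = 10 cm
12–17 s: |-9| × 5 = 45 cm
Total distance = 143 cm

143 cm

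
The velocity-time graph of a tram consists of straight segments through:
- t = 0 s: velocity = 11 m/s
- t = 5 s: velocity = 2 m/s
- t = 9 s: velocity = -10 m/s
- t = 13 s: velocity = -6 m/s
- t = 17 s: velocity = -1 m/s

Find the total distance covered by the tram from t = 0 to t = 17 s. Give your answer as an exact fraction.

575/6 m

Distance (not displacement) is the total path length: add the absolute areas under v-t.
0–5 s: |½(11 + 2)(5)| = 32.5 m
5–9 s: v = 0 at t = 17/3 s; triangle areas 2/3 + 50/3 = 52/3 m
9–13 s: |½(-10 + -6)(4)| = 32 m
13–17 s: |½(-6 + -1)(4)| = 14 m
Total distance = 575/6 m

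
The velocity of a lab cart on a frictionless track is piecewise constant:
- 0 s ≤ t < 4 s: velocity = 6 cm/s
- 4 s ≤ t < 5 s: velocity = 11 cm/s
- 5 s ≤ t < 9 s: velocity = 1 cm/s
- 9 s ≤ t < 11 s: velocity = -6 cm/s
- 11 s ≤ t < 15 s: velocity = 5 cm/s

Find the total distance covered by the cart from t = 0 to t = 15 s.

71 cm

Total distance travelled is ∫|v| dt — sum the magnitudes of each area piece.
0–4 s: |6| × 4 = 24 cm
4–5 s: |11| × 1 = 11 cm
5–9 s: |1| × 4 = 4 cm
9–11 s: |-6| × 2 = 12 cm
11–15 s: |5| × 4 = 20 cm
Total distance = 71 cm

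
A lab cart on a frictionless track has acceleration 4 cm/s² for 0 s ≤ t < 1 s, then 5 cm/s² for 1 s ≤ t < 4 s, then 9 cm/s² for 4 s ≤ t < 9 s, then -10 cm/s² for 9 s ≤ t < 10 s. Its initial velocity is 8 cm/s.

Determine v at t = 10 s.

62 cm/s

Δv equals the area under the a-t graph; then v = v₀ + Δv.
0–1 s: 4 × 1 = 4 cm/s
1–4 s: 5 × 3 = 15 cm/s
4–9 s: 9 × 5 = 45 cm/s
9–10 s: -10 × 1 = -10 cm/s
Δv = 54 cm/s, so v(10) = 8 + (54) = 62 cm/s.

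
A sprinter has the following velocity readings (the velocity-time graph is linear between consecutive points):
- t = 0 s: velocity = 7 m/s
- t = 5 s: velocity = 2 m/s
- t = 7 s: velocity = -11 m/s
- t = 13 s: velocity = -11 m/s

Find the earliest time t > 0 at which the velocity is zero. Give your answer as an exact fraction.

v changes sign on 5–7 s (from 2 to -11); the graph is linear there, so v = 0 at t = 5 + (-2)·(7 − 5)/(-11 − 2) = 69/13 s.

t = 69/13 s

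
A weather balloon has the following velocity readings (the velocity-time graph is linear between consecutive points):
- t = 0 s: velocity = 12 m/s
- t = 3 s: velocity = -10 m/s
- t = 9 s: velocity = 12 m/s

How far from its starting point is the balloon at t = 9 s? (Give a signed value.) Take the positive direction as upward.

Net displacement equals the area under the velocity-time graph (areas below the axis count negative).
0–3 s: ½(12 + -10)(3) = 3 m
3–9 s: ½(-10 + 12)(6) = 6 m
Net displacement = 9 m

9 m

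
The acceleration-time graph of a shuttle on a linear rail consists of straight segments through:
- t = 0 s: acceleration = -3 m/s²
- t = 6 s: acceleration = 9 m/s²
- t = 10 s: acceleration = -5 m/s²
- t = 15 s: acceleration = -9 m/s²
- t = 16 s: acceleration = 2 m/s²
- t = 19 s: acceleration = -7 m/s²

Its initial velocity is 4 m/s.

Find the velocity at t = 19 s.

-16 m/s

Δv equals the area under the a-t graph; then v = v₀ + Δv.
0–6 s: ½(-3 + 9)(6) = 18 m/s
6–10 s: ½(9 + -5)(4) = 8 m/s
10–15 s: ½(-5 + -9)(5) = -35 m/s
15–16 s: ½(-9 + 2)(1) = -3.5 m/s
16–19 s: ½(2 + -7)(3) = -7.5 m/s
Δv = -20 m/s, so v(19) = 4 + (-20) = -16 m/s.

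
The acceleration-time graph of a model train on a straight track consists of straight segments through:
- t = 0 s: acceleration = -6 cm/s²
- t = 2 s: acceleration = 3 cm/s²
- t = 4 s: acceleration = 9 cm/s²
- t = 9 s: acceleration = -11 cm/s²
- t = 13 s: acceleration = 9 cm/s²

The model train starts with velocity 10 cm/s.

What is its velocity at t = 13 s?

Δv equals the area under the a-t graph; then v = v₀ + Δv.
0–2 s: ½(-6 + 3)(2) = -3 cm/s
2–4 s: ½(3 + 9)(2) = 12 cm/s
4–9 s: ½(9 + -11)(5) = -5 cm/s
9–13 s: ½(-11 + 9)(4) = -4 cm/s
Δv = 0 cm/s, so v(13) = 10 + (0) = 10 cm/s.

10 cm/s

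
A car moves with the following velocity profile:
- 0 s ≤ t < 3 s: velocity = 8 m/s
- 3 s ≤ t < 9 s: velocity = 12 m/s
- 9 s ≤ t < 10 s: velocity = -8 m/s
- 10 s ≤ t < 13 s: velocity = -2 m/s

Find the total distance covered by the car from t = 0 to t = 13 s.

Total distance travelled is ∫|v| dt — sum the magnitudes of each area piece.
0–3 s: |8| × 3 = 24 m
3–9 s: |12| × 6 = 72 m
9–10 s: |-8| × 1 = 8 m
10–13 s: |-2| × 3 = 6 m
Total distance = 110 m

110 m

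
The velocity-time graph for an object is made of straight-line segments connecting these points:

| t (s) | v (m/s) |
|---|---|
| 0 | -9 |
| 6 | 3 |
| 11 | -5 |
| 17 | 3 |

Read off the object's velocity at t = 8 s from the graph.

-0.2 m/s

On 6–11 s the graph is linear from 3 to -5 m/s: v(8) = 3 + (-5 − 3)·(8 − 6)/(11 − 6) = -0.2 m/s.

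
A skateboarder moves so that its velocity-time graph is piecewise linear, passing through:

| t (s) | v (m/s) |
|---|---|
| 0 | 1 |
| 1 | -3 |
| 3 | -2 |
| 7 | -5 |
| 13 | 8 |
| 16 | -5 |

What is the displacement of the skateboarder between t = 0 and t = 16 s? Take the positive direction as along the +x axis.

-6.5 m

Displacement is the signed area under the v-t curve.
0–1 s: ½(1 + -3)(1) = -1 m
1–3 s: ½(-3 + -2)(2) = -5 m
3–7 s: ½(-2 + -5)(4) = -14 m
7–13 s: ½(-5 + 8)(6) = 9 m
13–16 s: ½(8 + -5)(3) = 4.5 m
Net displacement = -6.5 m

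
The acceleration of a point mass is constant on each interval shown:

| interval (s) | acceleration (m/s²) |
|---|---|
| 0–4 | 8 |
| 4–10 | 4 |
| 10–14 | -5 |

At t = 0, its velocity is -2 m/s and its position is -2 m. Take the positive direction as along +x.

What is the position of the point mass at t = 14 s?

On each constant-a segment, Δv = aΔt and Δx = v₀Δt + ½aΔt²; chain segment to segment.
0–4 s: v starts -2 m/s; Δx = -2·4 + ½·8·4² = 56 m; v ends 30 m/s.
4–10 s: v starts 30 m/s; Δx = 30·6 + ½·4·6² = 252 m; v ends 54 m/s.
10–14 s: v starts 54 m/s; Δx = 54·4 + ½·-5·4² = 176 m; v ends 34 m/s.
x(14) = -2 + Σ Δx = 482 m.

482 m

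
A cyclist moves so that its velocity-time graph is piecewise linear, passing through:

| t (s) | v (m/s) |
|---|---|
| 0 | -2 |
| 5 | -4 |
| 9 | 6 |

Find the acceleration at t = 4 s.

-0.4 m/s²

Acceleration is the slope of the v-t graph on 0–5 s: (-4 − -2)/(5 − 0) = -0.4 m/s².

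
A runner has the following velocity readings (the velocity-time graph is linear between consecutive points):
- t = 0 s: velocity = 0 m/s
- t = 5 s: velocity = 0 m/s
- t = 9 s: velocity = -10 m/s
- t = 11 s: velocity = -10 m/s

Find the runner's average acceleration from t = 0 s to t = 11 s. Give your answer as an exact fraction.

-10/11 m/s²

Average acceleration = Δv/Δt = (-10 − 0)/(11 − 0) = -10/11 m/s².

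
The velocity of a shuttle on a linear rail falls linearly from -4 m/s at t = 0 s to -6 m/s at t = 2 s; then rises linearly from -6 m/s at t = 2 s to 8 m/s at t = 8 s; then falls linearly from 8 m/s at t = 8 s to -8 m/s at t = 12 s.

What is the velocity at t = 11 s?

On 8–12 s the graph is linear from 8 to -8 m/s: v(11) = 8 + (-8 − 8)·(11 − 8)/(12 − 8) = -4 m/s.

-4 m/s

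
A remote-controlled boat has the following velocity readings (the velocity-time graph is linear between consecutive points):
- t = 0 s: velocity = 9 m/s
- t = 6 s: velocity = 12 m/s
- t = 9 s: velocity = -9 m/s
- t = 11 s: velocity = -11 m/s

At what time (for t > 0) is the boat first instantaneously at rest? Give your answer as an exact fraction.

t = 54/7 s

v changes sign on 6–9 s (from 12 to -9); the graph is linear there, so v = 0 at t = 6 + (-12)·(9 − 6)/(-9 − 12) = 54/7 s.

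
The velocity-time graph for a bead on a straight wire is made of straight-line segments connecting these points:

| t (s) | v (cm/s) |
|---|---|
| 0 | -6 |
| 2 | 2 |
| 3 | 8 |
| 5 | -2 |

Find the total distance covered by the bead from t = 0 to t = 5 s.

Distance (not displacement) is the total path length: add the absolute areas under v-t.
0–2 s: v = 0 at t = 1.5 s; triangle areas 4.5 + 0.5 = 5 cm
2–3 s: |½(2 + 8)(1)| = 5 cm
3–5 s: v = 0 at t = 4.6 s; triangle areas 6.4 + 0.4 = 6.8 cm
Total distance = 16.8 cm

16.8 cm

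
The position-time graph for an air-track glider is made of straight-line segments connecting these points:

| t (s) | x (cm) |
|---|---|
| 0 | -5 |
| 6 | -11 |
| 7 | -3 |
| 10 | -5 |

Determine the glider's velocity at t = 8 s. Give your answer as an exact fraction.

-2/3 cm/s

Velocity is the slope of the x-t graph on 7–10 s: (-5 − -3)/(10 − 7) = -2/3 cm/s.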